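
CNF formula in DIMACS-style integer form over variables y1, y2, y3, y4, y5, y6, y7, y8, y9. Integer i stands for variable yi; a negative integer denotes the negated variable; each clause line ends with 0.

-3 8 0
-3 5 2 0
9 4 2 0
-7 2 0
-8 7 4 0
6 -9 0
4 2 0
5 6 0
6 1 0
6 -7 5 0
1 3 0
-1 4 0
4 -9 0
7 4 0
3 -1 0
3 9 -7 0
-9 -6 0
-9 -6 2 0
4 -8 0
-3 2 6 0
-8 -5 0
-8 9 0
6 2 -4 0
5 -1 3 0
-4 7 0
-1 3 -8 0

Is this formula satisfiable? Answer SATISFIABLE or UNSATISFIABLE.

UNSATISFIABLE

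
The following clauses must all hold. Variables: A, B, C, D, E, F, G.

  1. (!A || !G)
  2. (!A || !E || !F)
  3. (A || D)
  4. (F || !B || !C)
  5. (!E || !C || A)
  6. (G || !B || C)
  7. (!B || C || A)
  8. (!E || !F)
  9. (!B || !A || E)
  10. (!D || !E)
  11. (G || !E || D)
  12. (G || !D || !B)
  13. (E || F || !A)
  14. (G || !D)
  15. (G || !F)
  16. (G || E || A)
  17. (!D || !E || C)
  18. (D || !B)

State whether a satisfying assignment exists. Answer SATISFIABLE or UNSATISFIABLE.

Set A = False and propagate.
  then D is forced to True.
  then E is forced to False.
  then G is forced to True.
Branch on B: take B = True.
  then C is forced to True.
  then F is forced to True.
Every clause has at least one true literal under this assignment.
So A=0, B=1, C=1, D=1, E=0, F=1, G=1 is a satisfying assignment.

SATISFIABLE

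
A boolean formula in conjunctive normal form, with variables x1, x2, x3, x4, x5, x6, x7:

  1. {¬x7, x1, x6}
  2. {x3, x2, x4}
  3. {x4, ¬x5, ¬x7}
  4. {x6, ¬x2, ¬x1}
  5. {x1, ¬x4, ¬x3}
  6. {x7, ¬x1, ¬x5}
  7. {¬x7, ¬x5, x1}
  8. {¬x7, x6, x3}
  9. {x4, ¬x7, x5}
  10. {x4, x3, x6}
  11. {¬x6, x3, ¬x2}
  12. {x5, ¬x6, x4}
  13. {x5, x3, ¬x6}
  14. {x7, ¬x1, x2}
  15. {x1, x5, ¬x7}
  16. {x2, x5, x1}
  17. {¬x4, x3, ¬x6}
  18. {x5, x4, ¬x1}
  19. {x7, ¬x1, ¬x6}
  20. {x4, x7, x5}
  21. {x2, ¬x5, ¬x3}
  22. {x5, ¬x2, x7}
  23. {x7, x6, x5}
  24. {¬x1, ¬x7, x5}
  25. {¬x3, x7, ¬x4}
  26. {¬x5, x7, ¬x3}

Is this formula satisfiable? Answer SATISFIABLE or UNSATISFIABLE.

SATISFIABLE

Set x1 = False and propagate.
Branch on x2: take x2 = False.
  then x5 is forced to True.
  then x7 is forced to False.
  then x3 is forced to False.
  then x4 is forced to True.
  then x6 is forced to False.
Every clause has at least one true literal under this assignment.
So x1=False, x2=False, x3=False, x4=True, x5=True, x6=False, x7=False is a satisfying assignment.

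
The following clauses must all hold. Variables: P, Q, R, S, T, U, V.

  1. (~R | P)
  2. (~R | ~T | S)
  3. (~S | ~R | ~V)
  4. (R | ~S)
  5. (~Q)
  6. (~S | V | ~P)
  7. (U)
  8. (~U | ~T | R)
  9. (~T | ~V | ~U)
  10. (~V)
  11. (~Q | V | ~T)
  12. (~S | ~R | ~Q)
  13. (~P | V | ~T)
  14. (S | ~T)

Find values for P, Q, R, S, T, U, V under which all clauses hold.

P=F, Q=F, R=F, S=F, T=F, U=T, V=F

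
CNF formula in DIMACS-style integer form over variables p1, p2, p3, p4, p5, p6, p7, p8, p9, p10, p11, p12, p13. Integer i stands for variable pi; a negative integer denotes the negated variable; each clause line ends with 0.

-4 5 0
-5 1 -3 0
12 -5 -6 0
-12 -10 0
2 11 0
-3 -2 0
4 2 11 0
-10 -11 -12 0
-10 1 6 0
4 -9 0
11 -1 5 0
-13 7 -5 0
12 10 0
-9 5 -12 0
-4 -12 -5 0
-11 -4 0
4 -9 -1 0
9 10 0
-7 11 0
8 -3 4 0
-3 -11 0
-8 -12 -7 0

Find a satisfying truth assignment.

Pure literal: p3 appears only negated; assign p3 = False.
Pure literal: p13 appears only negated; assign p13 = False.
Try p1 = True.
Try p2 = True.
Set p4 = False and propagate.
  then p9 is forced to False.
  then p10 is forced to True.
  then p12 is forced to False.
The remaining clauses are satisfied by p5 = True, p6 = False, p7 = False, p8 = False, p11 = True.

p1=True  p2=True  p3=False  p4=False  p5=True  p6=False  p7=False  p8=False  p9=False  p10=True  p11=True  p12=False  p13=False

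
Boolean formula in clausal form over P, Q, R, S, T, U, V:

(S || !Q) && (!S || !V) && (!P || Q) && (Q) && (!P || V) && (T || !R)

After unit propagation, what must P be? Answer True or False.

False

(Q) stands alone — Q = True.
From (!Q || S) and Q = True: S = True.
From (!S || !V) and S = True: V = False.
In (V || !P), V is now false; !P must hold, so P = False.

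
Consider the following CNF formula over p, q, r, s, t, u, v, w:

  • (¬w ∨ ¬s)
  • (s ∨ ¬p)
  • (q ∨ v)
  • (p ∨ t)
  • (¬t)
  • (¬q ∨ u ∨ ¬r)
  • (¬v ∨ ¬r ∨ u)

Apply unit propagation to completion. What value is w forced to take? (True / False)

False

(¬t) is a unit clause: t = False.
In (t ∨ p), t is now false; p must hold, so p = True.
From (s ∨ ¬p) and p = True: s = True.
From (¬s ∨ ¬w) and s = True: w = False.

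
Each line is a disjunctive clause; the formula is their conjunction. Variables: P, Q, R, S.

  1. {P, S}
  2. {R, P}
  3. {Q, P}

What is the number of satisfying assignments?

Split on P, then Q.
  P=T, Q=T: remaining (R,S) ∈ {(F,F); (F,T); (T,F); (T,T)} — 4.
  P=T, Q=F: remaining (R,S) ∈ {(F,F); (F,T); (T,F); (T,T)} — 4.
  P=F, Q=T: remaining (R,S) ∈ {(T,T)} — 1.
  P=F, Q=F: a clause becomes empty — 0.
Total: 4 + 4 + 1 + 0 = 9.

9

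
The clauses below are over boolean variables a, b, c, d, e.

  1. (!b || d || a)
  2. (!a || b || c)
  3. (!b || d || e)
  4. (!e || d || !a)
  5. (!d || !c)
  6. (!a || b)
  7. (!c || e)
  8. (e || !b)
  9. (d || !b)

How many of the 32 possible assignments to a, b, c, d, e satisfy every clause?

The models are:
  a=0 b=0 c=0 d=0 e=0
  a=0 b=0 c=0 d=0 e=1
  a=0 b=0 c=0 d=1 e=0
  a=0 b=0 c=0 d=1 e=1
  a=0 b=0 c=1 d=0 e=1
  a=0 b=1 c=0 d=1 e=1
  a=1 b=1 c=0 d=1 e=1
That's 7 in total.

7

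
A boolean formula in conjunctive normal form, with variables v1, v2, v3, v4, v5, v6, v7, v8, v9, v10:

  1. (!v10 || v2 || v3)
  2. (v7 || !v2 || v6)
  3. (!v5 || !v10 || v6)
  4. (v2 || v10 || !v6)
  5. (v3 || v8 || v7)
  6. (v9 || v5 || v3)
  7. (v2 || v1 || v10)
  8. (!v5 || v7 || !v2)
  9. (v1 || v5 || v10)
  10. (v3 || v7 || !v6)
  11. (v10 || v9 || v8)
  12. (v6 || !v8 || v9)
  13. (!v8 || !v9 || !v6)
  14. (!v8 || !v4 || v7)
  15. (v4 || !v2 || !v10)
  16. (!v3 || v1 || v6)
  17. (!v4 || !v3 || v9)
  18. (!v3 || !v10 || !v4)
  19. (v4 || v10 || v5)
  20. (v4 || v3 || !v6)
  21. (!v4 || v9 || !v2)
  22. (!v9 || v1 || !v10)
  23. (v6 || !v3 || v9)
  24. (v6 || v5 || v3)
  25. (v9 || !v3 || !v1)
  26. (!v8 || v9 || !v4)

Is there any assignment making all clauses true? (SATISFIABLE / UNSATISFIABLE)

SATISFIABLE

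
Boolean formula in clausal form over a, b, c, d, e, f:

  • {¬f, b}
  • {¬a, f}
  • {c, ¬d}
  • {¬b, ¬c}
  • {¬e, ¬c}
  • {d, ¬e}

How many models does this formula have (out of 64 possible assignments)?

The models are:
  a=F b=F c=F d=F e=F f=F
  a=F b=F c=T d=F e=F f=F
  a=F b=F c=T d=T e=F f=F
  a=F b=T c=F d=F e=F f=F
  a=F b=T c=F d=F e=F f=T
  a=T b=T c=F d=F e=F f=T
Count: 6.

6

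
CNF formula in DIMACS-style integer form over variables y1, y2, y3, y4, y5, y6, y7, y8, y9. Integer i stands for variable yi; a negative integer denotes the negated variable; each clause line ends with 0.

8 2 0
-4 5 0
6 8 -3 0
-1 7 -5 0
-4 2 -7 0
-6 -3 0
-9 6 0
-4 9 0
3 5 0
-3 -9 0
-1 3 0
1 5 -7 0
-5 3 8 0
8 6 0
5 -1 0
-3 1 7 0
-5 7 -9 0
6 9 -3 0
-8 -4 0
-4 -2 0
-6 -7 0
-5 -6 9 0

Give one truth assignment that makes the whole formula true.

y1=0  y2=0  y3=0  y4=0  y5=1  y6=0  y7=0  y8=1  y9=0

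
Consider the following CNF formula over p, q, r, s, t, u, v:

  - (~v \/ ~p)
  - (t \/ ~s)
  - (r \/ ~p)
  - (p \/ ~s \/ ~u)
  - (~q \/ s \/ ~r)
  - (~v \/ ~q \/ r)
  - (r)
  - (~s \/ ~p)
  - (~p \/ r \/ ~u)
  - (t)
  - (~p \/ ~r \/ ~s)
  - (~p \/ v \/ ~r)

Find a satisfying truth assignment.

p=False, q=False, r=True, s=False, t=True, u=True, v=True

(r) is a unit clause, so r = True.
Unit propagation: (t) forces t = True.
Pure literal: q appears only negated; assign q = False.
Set p = False and propagate.
Set s = False and propagate.
u, v are now unconstrained; take u = True, v = True.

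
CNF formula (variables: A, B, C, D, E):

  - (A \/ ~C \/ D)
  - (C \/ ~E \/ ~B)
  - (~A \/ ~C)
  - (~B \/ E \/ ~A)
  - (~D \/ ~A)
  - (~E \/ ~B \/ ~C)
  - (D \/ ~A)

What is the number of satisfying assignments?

Case analysis on A and C:
  A=T, C=T: a clause becomes empty — 0.
  A=T, C=F: a clause becomes empty — 0.
  A=F, C=T: remaining (B,D,E) ∈ {(F,T,F); (F,T,T); (T,T,F)} — 3.
  A=F, C=F: D free; 3 ways for (B,E) × 2^1 = 6.
Total: 0 + 0 + 3 + 6 = 9.

9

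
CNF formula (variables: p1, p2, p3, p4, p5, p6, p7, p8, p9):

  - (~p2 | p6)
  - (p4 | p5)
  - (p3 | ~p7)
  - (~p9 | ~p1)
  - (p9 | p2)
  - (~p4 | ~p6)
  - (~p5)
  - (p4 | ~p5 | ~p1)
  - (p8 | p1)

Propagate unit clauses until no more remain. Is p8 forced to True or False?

True

(~p5) is a unit clause: p5 = False.
From (p4 | p5) and p5 = False: p4 = True.
In (~p4 | ~p6), ~p4 is now false; ~p6 must hold, so p6 = False.
(p6 | ~p2): since p6 = False, the clause reduces to (~p2). p2 = False.
In (p9 | p2), p2 is now false; p9 must hold, so p9 = True.
From (~p9 | ~p1) and p9 = True: p1 = False.
In (p8 | p1), p1 is now false; p8 must hold, so p8 = True.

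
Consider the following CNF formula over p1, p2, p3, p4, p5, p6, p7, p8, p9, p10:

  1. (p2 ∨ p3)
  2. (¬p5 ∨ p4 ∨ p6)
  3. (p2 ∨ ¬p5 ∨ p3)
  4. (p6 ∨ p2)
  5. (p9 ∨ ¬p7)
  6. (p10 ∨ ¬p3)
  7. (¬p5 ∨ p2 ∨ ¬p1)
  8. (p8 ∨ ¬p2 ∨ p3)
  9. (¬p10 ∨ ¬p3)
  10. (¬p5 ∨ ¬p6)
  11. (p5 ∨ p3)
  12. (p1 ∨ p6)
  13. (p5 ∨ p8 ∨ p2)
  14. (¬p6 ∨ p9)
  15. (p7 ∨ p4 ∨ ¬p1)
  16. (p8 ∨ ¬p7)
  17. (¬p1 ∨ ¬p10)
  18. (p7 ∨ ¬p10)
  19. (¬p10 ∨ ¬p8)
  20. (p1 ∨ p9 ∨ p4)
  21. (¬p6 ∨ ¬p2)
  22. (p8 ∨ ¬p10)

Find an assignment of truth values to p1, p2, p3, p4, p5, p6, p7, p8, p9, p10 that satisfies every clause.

Pure literal: p4 appears only positively; assign p4 = True.
p9 occurs only positively in the remaining clauses — set p9 = True.
Branch on p1: take p1 = True.
  then p10 is forced to False.
  then p3 is forced to False.
  then p2 is forced to True.
  then p8 is forced to True.
  then p5 is forced to True.
  then p6 is forced to False.
p7 is now unconstrained; take p7 = True.
Every clause has at least one true literal under this assignment.
Check each clause:
  1. (p3 ∨ p2) — p2 is true.
  2. (¬p5 ∨ p6 ∨ p4) — p4 is true.
  3. (¬p5 ∨ p3 ∨ p2) — p2 is true.
  4. (p6 ∨ p2) — p2 is true.
  5. (¬p7 ∨ p9) — p9 is true.
  6. (¬p3 ∨ p10) — ¬p3 is true.
  7. (p2 ∨ ¬p1 ∨ ¬p5) — p2 is true.
  8. (p8 ∨ p3 ∨ ¬p2) — p8 is true.
  9. (¬p10 ∨ ¬p3) — ¬p3 is true.
  10. (¬p6 ∨ ¬p5) — ¬p6 is true.
  11. (p3 ∨ p5) — p5 is true.
  12. (p6 ∨ p1) — p1 is true.
  13. (p5 ∨ p2 ∨ p8) — p8 is true.
  14. (¬p6 ∨ p9) — p9 is true.
  15. (p4 ∨ ¬p1 ∨ p7) — p4 is true.
  16. (p8 ∨ ¬p7) — p8 is true.
  17. (¬p10 ∨ ¬p1) — ¬p10 is true.
  18. (¬p10 ∨ p7) — ¬p10 is true.
  19. (¬p10 ∨ ¬p8) — ¬p10 is true.
  20. (p4 ∨ p1 ∨ p9) — p1 is true.
  21. (¬p2 ∨ ¬p6) — ¬p6 is true.
  22. (¬p10 ∨ p8) — p8 is true.

p1 = True, p2 = True, p3 = False, p4 = True, p5 = True, p6 = False, p7 = True, p8 = True, p9 = True, p10 = False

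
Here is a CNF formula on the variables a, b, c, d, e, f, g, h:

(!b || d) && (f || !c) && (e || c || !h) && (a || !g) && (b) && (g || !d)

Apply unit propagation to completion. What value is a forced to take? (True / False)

True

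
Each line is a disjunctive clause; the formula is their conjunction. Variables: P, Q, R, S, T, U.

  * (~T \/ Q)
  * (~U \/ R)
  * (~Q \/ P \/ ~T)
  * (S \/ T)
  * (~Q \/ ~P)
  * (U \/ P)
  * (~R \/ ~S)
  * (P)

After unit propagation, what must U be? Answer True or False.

(P) is a unit clause: P = True.
(~P \/ ~Q) with P = True leaves only ~Q, so Q = False.
(~T \/ Q): since Q = False, the clause reduces to (~T). T = False.
From (T \/ S) and T = False: S = True.
From (~S \/ ~R) and S = True: R = False.
In (~U \/ R), R is now false; ~U must hold, so U = False.

False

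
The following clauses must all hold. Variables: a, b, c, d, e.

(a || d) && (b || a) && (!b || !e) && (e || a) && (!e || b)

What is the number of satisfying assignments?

8

Split on a, then b.
  a=T, b=T: remaining (c,d,e) ∈ {(F,F,F); (F,T,F); (T,F,F); (T,T,F)} — 4.
  a=T, b=F: remaining (c,d,e) ∈ {(F,F,F); (F,T,F); (T,F,F); (T,T,F)} — 4.
  a=F, b=T: a clause becomes empty — 0.
  a=F, b=F: a clause becomes empty — 0.
Total: 4 + 4 + 0 + 0 = 8.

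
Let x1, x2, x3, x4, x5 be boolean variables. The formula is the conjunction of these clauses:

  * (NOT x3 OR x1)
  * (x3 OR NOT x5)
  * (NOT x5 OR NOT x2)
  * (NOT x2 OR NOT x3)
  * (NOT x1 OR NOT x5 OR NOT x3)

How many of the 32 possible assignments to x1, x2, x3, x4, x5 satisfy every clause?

10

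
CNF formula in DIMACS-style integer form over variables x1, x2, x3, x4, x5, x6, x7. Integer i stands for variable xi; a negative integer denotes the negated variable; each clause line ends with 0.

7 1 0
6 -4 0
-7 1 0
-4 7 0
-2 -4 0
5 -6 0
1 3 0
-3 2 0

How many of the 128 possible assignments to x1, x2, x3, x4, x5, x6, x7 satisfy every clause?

Split on x1, then x4.
  x1=T, x4=T: remaining (x2,x3,x5,x6,x7) ∈ {(F,F,T,T,T)} — 1.
  x1=T, x4=F: x7 free; 9 ways for (x2,x3,x5,x6) × 2^1 = 18.
  x1=F, x4=T: a clause becomes empty — 0.
  x1=F, x4=F: a clause becomes empty — 0.
Total: 1 + 18 + 0 + 0 = 19.

19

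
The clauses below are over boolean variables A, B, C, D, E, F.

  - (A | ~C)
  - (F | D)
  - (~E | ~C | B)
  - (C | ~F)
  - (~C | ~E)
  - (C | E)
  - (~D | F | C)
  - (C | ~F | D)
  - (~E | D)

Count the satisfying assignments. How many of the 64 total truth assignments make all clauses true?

Satisfying assignments:
  A=T B=F C=T D=F E=F F=T
  A=T B=F C=T D=T E=F F=F
  A=T B=F C=T D=T E=F F=T
  A=T B=T C=T D=F E=F F=T
  A=T B=T C=T D=T E=F F=F
  A=T B=T C=T D=T E=F F=T
Count: 6.

6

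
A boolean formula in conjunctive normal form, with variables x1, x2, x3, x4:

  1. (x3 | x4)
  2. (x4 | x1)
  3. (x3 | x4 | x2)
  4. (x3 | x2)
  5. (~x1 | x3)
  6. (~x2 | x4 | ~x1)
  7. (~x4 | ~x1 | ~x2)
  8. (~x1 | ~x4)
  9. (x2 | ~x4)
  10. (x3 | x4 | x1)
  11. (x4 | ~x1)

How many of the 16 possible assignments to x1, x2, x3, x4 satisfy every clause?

2

Satisfying assignments:
  x1=0 x2=1 x3=0 x4=1
  x1=0 x2=1 x3=1 x4=1
Count: 2.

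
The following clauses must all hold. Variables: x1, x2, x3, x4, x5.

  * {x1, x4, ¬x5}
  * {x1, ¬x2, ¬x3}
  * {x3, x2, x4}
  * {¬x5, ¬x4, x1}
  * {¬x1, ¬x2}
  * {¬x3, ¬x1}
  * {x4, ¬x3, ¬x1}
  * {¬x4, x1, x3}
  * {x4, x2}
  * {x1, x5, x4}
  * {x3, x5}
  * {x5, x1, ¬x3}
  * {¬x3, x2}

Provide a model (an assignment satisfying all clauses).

x1=True, x2=False, x3=False, x4=True, x5=True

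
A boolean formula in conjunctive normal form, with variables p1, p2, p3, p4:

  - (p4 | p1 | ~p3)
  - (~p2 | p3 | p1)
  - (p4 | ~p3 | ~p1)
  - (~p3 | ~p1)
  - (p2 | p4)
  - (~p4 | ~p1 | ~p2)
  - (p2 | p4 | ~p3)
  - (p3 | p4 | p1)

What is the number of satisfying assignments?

5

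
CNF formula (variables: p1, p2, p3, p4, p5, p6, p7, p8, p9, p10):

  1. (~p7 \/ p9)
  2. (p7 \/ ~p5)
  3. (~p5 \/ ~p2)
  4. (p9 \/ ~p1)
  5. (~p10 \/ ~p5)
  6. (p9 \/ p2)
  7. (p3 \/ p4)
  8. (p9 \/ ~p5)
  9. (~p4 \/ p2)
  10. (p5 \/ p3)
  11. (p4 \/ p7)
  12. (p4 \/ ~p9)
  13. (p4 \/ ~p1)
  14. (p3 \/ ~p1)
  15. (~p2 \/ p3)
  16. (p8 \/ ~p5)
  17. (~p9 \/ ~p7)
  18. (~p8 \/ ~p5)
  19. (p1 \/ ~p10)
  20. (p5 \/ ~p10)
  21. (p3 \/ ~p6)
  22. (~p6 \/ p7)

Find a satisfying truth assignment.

p1=F, p2=T, p3=T, p4=T, p5=F, p6=F, p7=F, p8=T, p9=T, p10=F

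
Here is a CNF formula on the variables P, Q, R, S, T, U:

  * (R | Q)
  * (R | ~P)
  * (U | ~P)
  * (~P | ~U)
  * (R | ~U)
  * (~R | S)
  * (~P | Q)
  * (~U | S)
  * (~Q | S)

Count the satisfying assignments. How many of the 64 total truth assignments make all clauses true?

10

Case analysis on P and R:
  P=1, R=1: a clause becomes empty — 0.
  P=1, R=0: a clause becomes empty — 0.
  P=0, R=1: forces S=1; Q, T, U free → 2^3 = 8.
  P=0, R=0: remaining (Q,S,T,U) ∈ {(1,1,0,0); (1,1,1,0)} — 2.
Total: 0 + 0 + 8 + 2 = 10.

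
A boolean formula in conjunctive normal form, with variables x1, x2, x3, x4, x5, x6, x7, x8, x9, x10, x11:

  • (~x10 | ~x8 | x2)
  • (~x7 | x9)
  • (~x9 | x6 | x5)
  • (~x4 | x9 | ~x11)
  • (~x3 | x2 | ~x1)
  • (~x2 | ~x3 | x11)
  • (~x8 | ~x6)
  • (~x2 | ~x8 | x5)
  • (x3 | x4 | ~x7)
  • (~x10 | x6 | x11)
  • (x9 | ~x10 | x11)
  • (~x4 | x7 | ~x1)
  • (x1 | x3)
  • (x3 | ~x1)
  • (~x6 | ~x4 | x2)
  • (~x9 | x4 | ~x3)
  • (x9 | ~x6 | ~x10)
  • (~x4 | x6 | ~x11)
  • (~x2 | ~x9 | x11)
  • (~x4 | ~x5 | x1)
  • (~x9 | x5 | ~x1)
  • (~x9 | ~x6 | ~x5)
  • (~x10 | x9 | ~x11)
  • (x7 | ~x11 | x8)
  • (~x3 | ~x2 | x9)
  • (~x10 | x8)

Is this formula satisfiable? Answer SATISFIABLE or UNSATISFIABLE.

Pure literal: x10 appears only negated; assign x10 = False.
Set x1 = False and propagate.
  then x3 is forced to True.
For the remaining variables, x2 = False, x4 = False, x5 = False, x6 = False, x7 = False, x8 = True, x9 = False, x11 = True works.
So x1 = F, x2 = F, x3 = T, x4 = F, x5 = F, x6 = F, x7 = F, x8 = T, x9 = F, x10 = F, x11 = T is a satisfying assignment.

SATISFIABLE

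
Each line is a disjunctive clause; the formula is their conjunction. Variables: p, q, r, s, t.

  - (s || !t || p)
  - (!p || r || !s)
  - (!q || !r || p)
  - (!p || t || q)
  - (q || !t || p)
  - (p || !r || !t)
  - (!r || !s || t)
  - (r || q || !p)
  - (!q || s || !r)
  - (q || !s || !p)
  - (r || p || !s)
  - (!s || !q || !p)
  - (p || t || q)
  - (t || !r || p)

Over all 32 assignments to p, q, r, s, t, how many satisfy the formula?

4

Satisfying assignments:
  p=0 q=1 r=0 s=0 t=0
  p=1 q=0 r=1 s=0 t=1
  p=1 q=1 r=0 s=0 t=0
  p=1 q=1 r=0 s=0 t=1
Count: 4.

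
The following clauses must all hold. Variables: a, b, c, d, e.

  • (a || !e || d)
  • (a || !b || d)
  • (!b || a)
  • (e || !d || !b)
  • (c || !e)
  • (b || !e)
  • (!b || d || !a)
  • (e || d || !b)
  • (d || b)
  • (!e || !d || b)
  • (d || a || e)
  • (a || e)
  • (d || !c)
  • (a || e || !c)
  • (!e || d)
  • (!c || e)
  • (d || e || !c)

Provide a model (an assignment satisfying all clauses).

a=T, b=T, c=T, d=T, e=T

Check each clause:
  1. (a || d || !e) — a is true.
  2. (d || a || !b) — a is true.
  3. (!b || a) — a is true.
  4. (!b || e || !d) — e is true.
  5. (c || !e) — c is true.
  6. (!e || b) — b is true.
  7. (!a || !b || d) — d is true.
  8. (e || d || !b) — d is true.
  9. (b || d) — b is true.
  10. (!d || b || !e) — b is true.
  11. (e || d || a) — a is true.
  12. (a || e) — a is true.
  13. (d || !c) — d is true.
  14. (e || a || !c) — a is true.
  15. (d || !e) — d is true.
  16. (e || !c) — e is true.
  17. (!c || d || e) — d is true.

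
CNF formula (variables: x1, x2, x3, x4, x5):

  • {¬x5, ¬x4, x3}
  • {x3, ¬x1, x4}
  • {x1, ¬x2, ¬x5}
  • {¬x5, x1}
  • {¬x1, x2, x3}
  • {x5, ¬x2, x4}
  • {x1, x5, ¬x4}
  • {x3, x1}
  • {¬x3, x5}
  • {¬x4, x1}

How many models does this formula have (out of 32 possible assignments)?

The models are:
  x1=T x2=F x3=T x4=F x5=T
  x1=T x2=F x3=T x4=T x5=T
  x1=T x2=T x3=F x4=T x5=F
  x1=T x2=T x3=T x4=F x5=T
  x1=T x2=T x3=T x4=T x5=T
Count: 5.

5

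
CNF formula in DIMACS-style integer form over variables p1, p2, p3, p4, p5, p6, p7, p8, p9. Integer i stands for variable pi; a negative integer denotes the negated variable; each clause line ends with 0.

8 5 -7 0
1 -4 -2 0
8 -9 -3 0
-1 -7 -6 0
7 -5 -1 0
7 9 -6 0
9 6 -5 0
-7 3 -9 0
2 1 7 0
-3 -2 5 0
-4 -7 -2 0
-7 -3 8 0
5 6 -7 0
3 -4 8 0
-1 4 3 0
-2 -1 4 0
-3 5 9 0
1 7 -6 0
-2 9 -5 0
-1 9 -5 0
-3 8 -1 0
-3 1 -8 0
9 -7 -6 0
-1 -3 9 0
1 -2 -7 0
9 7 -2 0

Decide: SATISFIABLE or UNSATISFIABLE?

Try p1 = True.
Set p2 = False and propagate.
Try p3 = False.
  then p4 is forced to True.
  then p8 is forced to True.
For the remaining variables, p5 = False, p6 = False, p7 = False, p9 = False works.
So p1 = True, p2 = False, p3 = False, p4 = True, p5 = False, p6 = False, p7 = False, p8 = True, p9 = False is a satisfying assignment.

SATISFIABLE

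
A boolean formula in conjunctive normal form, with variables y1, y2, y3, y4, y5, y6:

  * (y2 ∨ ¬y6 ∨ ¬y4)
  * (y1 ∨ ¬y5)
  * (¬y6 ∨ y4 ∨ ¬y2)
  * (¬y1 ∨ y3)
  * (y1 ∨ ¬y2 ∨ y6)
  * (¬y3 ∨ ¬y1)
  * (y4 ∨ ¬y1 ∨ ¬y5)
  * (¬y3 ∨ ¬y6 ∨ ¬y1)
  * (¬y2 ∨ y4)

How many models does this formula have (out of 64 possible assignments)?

8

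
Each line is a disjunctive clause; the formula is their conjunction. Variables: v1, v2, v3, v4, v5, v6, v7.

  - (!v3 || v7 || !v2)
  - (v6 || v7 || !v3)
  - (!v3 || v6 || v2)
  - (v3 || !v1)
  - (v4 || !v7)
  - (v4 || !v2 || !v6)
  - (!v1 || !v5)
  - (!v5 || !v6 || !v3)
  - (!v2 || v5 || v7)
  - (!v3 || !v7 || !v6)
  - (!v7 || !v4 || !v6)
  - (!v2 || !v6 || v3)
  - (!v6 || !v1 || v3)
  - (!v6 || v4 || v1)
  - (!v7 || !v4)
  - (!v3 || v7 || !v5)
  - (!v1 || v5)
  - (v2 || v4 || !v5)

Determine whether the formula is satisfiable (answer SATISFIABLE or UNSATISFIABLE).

Try v1 = False.
Try v2 = False.
Set v3 = False and propagate.
The remaining clauses are satisfied by v4 = False, v5 = False, v6 = False, v7 = False.
So v1=0, v2=0, v3=0, v4=0, v5=0, v6=0, v7=0 is a satisfying assignment.

SATISFIABLE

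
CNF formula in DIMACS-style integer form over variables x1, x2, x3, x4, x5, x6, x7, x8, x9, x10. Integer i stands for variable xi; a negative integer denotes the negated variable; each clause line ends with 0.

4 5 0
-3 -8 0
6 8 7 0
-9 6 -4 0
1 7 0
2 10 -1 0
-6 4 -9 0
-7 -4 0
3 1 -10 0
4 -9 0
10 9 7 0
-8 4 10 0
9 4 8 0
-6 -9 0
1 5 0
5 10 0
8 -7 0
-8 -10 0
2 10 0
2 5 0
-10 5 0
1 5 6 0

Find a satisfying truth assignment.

x1=T, x2=T, x3=T, x4=T, x5=T, x6=T, x7=F, x8=F, x9=F, x10=T

x2 occurs only positively in the remaining clauses — set x2 = True.
x5 occurs only positively in the remaining clauses — set x5 = True.
Branch on x1: take x1 = True.
For the remaining variables, x3 = True, x4 = True, x6 = True, x7 = False, x8 = False, x9 = False, x10 = True works.
Check each clause:
  1. (x5 | x4) — x4 is true.
  2. (~x8 | ~x3) — ~x8 is true.
  3. (x6 | x8 | x7) — x6 is true.
  4. (x6 | ~x9 | ~x4) — x6 is true.
  5. (x7 | x1) — x1 is true.
  6. (x10 | x2 | ~x1) — x10 is true.
  7. (~x9 | ~x6 | x4) — x4 is true.
  8. (~x7 | ~x4) — ~x7 is true.
  9. (x1 | x3 | ~x10) — x1 is true.
  10. (x4 | ~x9) — x4 is true.
  11. (x7 | x10 | x9) — x10 is true.
  12. (x4 | x10 | ~x8) — ~x8 is true.
  13. (x9 | x4 | x8) — x4 is true.
  14. (~x9 | ~x6) — ~x9 is true.
  15. (x1 | x5) — x1 is true.
  16. (x5 | x10) — x10 is true.
  17. (~x7 | x8) — ~x7 is true.
  18. (~x10 | ~x8) — ~x8 is true.
  19. (x10 | x2) — x2 is true.
  20. (x2 | x5) — x2 is true.
  21. (x5 | ~x10) — x5 is true.
  22. (x6 | x1 | x5) — x1 is true.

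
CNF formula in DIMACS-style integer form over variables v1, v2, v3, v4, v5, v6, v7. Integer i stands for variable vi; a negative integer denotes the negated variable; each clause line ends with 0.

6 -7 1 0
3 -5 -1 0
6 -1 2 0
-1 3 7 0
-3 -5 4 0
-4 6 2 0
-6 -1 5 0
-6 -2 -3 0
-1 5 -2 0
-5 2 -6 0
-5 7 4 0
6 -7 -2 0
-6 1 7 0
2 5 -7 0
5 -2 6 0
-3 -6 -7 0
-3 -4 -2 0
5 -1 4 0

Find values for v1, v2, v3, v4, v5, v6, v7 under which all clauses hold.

v1 = False, v2 = True, v3 = False, v4 = False, v5 = True, v6 = True, v7 = True

Check each clause:
  1. {¬v7, v6, v1} — v6 is true.
  2. {¬v1, ¬v5, v3} — ¬v1 is true.
  3. {v6, ¬v1, v2} — v2 is true.
  4. {v3, ¬v1, v7} — ¬v1 is true.
  5. {¬v3, v4, ¬v5} — ¬v3 is true.
  6. {v6, v2, ¬v4} — v2 is true.
  7. {¬v1, ¬v6, v5} — v5 is true.
  8. {¬v3, ¬v6, ¬v2} — ¬v3 is true.
  9. {¬v2, v5, ¬v1} — v5 is true.
  10. {¬v6, ¬v5, v2} — v2 is true.
  11. {¬v5, v7, v4} — v7 is true.
  12. {v6, ¬v2, ¬v7} — v6 is true.
  13. {¬v6, v7, v1} — v7 is true.
  14. {¬v7, v5, v2} — v2 is true.
  15. {v5, v6, ¬v2} — v5 is true.
  16. {¬v3, ¬v7, ¬v6} — ¬v3 is true.
  17. {¬v4, ¬v2, ¬v3} — ¬v4 is true.
  18. {v5, v4, ¬v1} — v5 is true.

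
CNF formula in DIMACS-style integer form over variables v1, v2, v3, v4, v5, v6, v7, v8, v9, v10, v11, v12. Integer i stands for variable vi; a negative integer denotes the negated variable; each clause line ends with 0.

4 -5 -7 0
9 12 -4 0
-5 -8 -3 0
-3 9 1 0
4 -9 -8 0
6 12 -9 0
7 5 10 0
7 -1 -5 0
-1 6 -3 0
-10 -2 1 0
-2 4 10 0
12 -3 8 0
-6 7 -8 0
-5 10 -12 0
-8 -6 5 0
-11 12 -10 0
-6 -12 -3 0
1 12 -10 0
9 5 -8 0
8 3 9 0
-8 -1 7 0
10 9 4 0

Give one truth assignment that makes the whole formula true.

v2 occurs only negated in the remaining clauses — set v2 = False.
v11 occurs only negated in the remaining clauses — set v11 = False.
Try v1 = False.
Set v3 = False and propagate.
The remaining clauses are satisfied by v4 = True, v5 = True, v6 = True, v7 = True, v8 = True, v9 = False, v10 = True, v12 = True.

v1=F, v2=F, v3=F, v4=T, v5=T, v6=T, v7=T, v8=T, v9=F, v10=T, v11=F, v12=T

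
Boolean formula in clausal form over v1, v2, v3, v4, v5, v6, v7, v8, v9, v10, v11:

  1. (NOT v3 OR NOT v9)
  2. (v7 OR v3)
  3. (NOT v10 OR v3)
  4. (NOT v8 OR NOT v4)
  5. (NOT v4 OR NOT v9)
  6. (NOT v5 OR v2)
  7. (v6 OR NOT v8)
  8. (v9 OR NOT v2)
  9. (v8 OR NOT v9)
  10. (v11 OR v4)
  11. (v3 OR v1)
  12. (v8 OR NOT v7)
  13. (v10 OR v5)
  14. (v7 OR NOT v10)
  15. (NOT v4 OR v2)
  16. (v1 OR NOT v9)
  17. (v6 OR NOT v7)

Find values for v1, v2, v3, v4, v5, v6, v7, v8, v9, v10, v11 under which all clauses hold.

v1=True  v2=True  v3=False  v4=False  v5=True  v6=True  v7=True  v8=True  v9=True  v10=False  v11=True

v1 occurs only positively in the remaining clauses — set v1 = True.
v6 occurs only positively in the remaining clauses — set v6 = True.
Branch on v2: take v2 = True.
  then v9 is forced to True.
  then v3 is forced to False.
  then v7 is forced to True.
  then v10 is forced to False.
  then v4 is forced to False.
  then v8 is forced to True.
  then v11 is forced to True.
  then v5 is forced to True.
Every clause has at least one true literal under this assignment.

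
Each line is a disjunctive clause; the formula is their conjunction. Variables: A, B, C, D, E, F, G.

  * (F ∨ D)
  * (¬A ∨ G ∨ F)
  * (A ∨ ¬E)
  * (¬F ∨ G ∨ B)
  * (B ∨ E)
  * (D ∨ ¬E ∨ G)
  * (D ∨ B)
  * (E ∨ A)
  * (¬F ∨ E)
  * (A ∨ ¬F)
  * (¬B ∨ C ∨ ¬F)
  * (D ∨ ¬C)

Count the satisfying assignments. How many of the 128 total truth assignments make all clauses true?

Split on F, then E.
  F=1, E=1: remaining (A,B,C,D,G) ∈ {(1,0,0,1,1); (1,0,1,1,1); (1,1,1,1,0); (1,1,1,1,1)} — 4.
  F=1, E=0: a clause becomes empty — 0.
  F=0, E=1: remaining (A,B,C,D,G) ∈ {(1,0,0,1,1); (1,0,1,1,1); (1,1,0,1,1); (1,1,1,1,1)} — 4.
  F=0, E=0: remaining (A,B,C,D,G) ∈ {(1,1,0,1,1); (1,1,1,1,1)} — 2.
Total: 4 + 0 + 4 + 2 = 10.

10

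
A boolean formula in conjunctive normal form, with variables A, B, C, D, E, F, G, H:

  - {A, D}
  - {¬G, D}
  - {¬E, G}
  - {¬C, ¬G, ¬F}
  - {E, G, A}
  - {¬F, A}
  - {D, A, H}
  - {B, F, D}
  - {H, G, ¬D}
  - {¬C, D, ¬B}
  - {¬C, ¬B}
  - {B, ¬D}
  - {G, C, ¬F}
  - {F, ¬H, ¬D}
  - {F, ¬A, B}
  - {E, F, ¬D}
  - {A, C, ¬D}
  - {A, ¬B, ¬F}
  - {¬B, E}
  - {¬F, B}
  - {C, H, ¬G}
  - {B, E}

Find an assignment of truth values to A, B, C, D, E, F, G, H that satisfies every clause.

A = True, B = True, C = False, D = True, E = True, F = True, G = True, H = True

Branch on A: take A = True.
Set B = True and propagate.
  then C is forced to False.
  then E is forced to True.
  then G is forced to True.
  then D is forced to True.
  then H is forced to True.
  then F is forced to True.
Every clause has at least one true literal under this assignment.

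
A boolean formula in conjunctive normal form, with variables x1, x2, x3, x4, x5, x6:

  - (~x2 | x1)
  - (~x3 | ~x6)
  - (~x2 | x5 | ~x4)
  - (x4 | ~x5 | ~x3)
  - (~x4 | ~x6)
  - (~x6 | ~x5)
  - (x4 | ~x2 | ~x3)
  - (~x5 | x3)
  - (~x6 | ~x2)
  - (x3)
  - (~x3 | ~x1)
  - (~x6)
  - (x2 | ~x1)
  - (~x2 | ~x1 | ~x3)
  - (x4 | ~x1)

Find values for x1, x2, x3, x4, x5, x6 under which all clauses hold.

Unit propagation: (x3) forces x3 = True.
The clause (~x6) is unit: x6 must be False.
Unit propagation: (~x1) forces x1 = False.
Unit propagation: (~x2) forces x2 = False.
Pure literal: x5 appears only negated; assign x5 = False.
x4 is now unconstrained; take x4 = False.
Every clause has at least one true literal under this assignment.

x1=False, x2=False, x3=True, x4=False, x5=False, x6=False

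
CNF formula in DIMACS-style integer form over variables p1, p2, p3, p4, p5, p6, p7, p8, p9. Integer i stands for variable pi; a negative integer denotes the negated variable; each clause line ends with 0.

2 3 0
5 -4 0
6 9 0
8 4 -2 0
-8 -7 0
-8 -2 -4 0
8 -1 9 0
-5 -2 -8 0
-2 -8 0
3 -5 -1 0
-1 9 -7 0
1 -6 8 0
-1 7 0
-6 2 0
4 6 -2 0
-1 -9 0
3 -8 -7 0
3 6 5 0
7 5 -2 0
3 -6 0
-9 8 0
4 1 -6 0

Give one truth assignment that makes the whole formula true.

Pure literal: p3 appears only positively; assign p3 = True.
Branch on p1: take p1 = False.
The remaining clauses are satisfied by p2 = False, p4 = False, p5 = False, p6 = False, p7 = False, p8 = True, p9 = True.

p1=0, p2=0, p3=1, p4=0, p5=0, p6=0, p7=0, p8=1, p9=1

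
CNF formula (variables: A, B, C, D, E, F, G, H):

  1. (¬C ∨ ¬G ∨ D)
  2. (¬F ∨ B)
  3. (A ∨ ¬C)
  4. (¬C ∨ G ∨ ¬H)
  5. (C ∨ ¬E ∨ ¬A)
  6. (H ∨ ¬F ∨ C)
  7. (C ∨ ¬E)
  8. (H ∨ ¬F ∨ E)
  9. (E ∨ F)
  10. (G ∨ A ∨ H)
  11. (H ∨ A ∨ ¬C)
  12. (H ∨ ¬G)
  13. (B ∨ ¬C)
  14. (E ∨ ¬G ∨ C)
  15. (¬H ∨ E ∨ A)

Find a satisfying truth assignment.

Pure literal: B appears only positively; assign B = True.
Set A = True and propagate.
Try C = False.
  then E is forced to False.
  then F is forced to True.
  then H is forced to True.
  then G is forced to False.
D is now unconstrained; take D = False.

A=T, B=T, C=F, D=F, E=F, F=T, G=F, H=T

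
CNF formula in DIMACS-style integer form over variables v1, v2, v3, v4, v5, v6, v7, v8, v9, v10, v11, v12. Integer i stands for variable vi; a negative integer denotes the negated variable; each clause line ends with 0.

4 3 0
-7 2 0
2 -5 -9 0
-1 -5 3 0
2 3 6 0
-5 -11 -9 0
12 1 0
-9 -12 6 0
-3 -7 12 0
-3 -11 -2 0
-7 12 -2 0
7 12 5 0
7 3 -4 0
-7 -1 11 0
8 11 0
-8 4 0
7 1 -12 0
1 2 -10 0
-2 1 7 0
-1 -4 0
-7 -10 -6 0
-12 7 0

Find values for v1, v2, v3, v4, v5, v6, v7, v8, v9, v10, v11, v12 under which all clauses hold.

v1=F, v2=T, v3=F, v4=T, v5=T, v6=T, v7=T, v8=T, v9=F, v10=F, v11=T, v12=T

Check each clause:
  1. (v4 ∨ v3) — v4 is true.
  2. (v2 ∨ ¬v7) — v2 is true.
  3. (¬v5 ∨ v2 ∨ ¬v9) — v2 is true.
  4. (¬v1 ∨ ¬v5 ∨ v3) — ¬v1 is true.
  5. (v6 ∨ v3 ∨ v2) — v2 is true.
  6. (¬v11 ∨ ¬v5 ∨ ¬v9) — ¬v9 is true.
  7. (v12 ∨ v1) — v12 is true.
  8. (¬v12 ∨ ¬v9 ∨ v6) — v6 is true.
  9. (¬v3 ∨ ¬v7 ∨ v12) — v12 is true.
  10. (¬v11 ∨ ¬v3 ∨ ¬v2) — ¬v3 is true.
  11. (¬v7 ∨ ¬v2 ∨ v12) — v12 is true.
  12. (v5 ∨ v7 ∨ v12) — v12 is true.
  13. (¬v4 ∨ v7 ∨ v3) — v7 is true.
  14. (v11 ∨ ¬v7 ∨ ¬v1) — v11 is true.
  15. (v11 ∨ v8) — v8 is true.
  16. (v4 ∨ ¬v8) — v4 is true.
  17. (v1 ∨ ¬v12 ∨ v7) — v7 is true.
  18. (v1 ∨ v2 ∨ ¬v10) — v2 is true.
  19. (v1 ∨ ¬v2 ∨ v7) — v7 is true.
  20. (¬v4 ∨ ¬v1) — ¬v1 is true.
  21. (¬v10 ∨ ¬v7 ∨ ¬v6) — ¬v10 is true.
  22. (¬v12 ∨ v7) — v7 is true.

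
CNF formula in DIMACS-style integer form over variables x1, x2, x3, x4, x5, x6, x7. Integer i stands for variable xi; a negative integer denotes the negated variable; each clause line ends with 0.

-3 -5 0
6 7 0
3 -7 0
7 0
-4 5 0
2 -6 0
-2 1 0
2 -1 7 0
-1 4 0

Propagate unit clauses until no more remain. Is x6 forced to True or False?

(x7) stands alone — x7 = True.
In (!x7 || x3), !x7 is now false; x3 must hold, so x3 = True.
In (!x5 || !x3), !x3 is now false; !x5 must hold, so x5 = False.
(x5 || !x4) with x5 = False leaves only !x4, so x4 = False.
(!x1 || x4) with x4 = False leaves only !x1, so x1 = False.
In (x1 || !x2), x1 is now false; !x2 must hold, so x2 = False.
(!x6 || x2) with x2 = False leaves only !x6, so x6 = False.

False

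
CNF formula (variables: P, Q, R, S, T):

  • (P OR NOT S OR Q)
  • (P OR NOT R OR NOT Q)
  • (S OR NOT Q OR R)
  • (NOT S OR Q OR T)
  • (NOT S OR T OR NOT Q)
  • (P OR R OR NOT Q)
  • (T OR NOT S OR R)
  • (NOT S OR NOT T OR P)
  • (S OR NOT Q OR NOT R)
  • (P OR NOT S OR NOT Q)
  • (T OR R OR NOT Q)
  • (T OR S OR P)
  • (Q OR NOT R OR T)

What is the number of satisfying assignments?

Case analysis on Q and S:
  Q=1, S=1: remaining (P,R,T) ∈ {(1,0,1); (1,1,1)} — 2.
  Q=1, S=0: a clause becomes empty — 0.
  Q=0, S=1: remaining (P,R,T) ∈ {(1,0,1); (1,1,1)} — 2.
  Q=0, S=0: 5 of the 8 assignments to (P,R,T) work.
Total: 2 + 0 + 2 + 5 = 9.

9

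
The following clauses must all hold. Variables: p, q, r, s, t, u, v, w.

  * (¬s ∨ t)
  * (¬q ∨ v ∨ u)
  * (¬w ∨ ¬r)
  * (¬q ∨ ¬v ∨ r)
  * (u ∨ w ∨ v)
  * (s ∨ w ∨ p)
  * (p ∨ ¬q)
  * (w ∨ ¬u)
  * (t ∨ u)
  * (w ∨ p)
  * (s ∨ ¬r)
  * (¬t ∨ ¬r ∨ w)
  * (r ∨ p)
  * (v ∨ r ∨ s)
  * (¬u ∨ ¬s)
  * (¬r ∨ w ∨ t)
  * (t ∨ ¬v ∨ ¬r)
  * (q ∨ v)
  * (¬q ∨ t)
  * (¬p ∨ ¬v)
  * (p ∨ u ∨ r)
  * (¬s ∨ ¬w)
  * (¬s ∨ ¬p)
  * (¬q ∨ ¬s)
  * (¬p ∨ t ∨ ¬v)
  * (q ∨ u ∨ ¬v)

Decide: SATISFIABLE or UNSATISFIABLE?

UNSATISFIABLE

r = True:
  propagation gives w=False, u=False, v=True, t=True; an empty clause results — contradiction.
r = False:
  propagation gives p=True, v=False, s=True; an empty clause results — contradiction.
Every branch closes, so no satisfying assignment exists.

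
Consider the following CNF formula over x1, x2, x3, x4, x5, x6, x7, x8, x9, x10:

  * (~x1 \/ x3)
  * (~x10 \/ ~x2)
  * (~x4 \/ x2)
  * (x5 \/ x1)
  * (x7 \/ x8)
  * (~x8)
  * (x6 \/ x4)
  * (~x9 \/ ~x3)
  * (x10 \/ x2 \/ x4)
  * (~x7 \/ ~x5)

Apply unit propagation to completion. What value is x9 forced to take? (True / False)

(~x8) is a unit clause: x8 = False.
From (x8 \/ x7) and x8 = False: x7 = True.
(~x5 \/ ~x7) with x7 = True leaves only ~x5, so x5 = False.
(x1 \/ x5): since x5 = False, the clause reduces to (x1). x1 = True.
(x3 \/ ~x1) with x1 = True leaves only x3, so x3 = True.
In (~x3 \/ ~x9), ~x3 is now false; ~x9 must hold, so x9 = False.

False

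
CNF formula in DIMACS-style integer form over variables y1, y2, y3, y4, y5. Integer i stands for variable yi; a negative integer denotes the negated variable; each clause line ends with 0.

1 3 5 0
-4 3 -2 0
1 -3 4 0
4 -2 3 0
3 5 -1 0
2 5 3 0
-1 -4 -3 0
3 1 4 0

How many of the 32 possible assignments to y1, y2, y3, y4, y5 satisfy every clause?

11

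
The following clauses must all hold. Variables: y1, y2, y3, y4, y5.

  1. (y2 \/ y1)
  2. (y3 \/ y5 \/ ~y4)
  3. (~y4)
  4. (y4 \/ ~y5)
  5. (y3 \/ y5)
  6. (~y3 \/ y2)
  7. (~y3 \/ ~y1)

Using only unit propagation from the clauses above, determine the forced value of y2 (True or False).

True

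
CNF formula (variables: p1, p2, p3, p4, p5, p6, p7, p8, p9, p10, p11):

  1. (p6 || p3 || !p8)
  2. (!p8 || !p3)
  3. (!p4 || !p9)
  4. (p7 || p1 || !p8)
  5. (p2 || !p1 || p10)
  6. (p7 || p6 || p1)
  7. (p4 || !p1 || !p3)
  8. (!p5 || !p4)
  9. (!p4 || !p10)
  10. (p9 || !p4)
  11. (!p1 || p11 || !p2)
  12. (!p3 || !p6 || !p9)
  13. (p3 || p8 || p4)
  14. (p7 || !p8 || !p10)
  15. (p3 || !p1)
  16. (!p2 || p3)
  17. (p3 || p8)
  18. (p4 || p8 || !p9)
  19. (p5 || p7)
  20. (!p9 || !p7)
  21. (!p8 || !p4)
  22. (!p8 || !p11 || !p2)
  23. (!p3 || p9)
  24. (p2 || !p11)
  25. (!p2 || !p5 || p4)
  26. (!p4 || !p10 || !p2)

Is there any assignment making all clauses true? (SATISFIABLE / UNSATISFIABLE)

SATISFIABLE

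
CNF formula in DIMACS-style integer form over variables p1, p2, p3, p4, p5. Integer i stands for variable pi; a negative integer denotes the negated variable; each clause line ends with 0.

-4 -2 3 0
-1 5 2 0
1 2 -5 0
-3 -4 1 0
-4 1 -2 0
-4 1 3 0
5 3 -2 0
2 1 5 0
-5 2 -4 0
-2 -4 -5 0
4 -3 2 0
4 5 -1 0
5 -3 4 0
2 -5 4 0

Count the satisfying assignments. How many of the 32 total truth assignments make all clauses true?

Satisfying assignments:
  p1=F p2=T p3=F p4=F p5=T
  p1=F p2=T p3=T p4=F p5=T
  p1=T p2=T p3=F p4=F p5=T
  p1=T p2=T p3=T p4=F p5=T
  p1=T p2=T p3=T p4=T p5=F
That's 5 in total.

5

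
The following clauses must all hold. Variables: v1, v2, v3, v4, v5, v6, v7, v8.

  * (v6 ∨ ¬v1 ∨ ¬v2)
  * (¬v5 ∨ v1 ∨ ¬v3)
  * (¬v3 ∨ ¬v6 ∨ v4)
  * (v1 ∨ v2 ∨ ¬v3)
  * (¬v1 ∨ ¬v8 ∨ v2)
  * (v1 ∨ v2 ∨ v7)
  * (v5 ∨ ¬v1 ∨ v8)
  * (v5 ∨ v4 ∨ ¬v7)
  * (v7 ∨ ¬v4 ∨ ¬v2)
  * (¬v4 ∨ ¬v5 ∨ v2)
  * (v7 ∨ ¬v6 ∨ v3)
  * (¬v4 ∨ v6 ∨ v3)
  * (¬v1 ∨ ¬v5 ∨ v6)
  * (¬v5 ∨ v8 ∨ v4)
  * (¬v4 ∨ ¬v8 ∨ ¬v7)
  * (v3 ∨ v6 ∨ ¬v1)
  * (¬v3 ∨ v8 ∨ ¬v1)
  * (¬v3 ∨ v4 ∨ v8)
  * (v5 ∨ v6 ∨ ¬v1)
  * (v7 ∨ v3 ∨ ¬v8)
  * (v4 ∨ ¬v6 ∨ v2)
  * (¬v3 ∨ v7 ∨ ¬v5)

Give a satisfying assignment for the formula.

v1=F  v2=T  v3=F  v4=F  v5=F  v6=F  v7=F  v8=F

Check each clause:
  1. (¬v1 ∨ ¬v2 ∨ v6) — ¬v1 is true.
  2. (v1 ∨ ¬v5 ∨ ¬v3) — ¬v5 is true.
  3. (¬v3 ∨ ¬v6 ∨ v4) — ¬v6 is true.
  4. (v1 ∨ ¬v3 ∨ v2) — v2 is true.
  5. (¬v8 ∨ v2 ∨ ¬v1) — ¬v8 is true.
  6. (v1 ∨ v7 ∨ v2) — v2 is true.
  7. (v5 ∨ v8 ∨ ¬v1) — ¬v1 is true.
  8. (¬v7 ∨ v4 ∨ v5) — ¬v7 is true.
  9. (¬v2 ∨ v7 ∨ ¬v4) — ¬v4 is true.
  10. (v2 ∨ ¬v4 ∨ ¬v5) — v2 is true.
  11. (v3 ∨ v7 ∨ ¬v6) — ¬v6 is true.
  12. (v6 ∨ ¬v4 ∨ v3) — ¬v4 is true.
  13. (¬v1 ∨ v6 ∨ ¬v5) — ¬v5 is true.
  14. (¬v5 ∨ v8 ∨ v4) — ¬v5 is true.
  15. (¬v7 ∨ ¬v8 ∨ ¬v4) — ¬v8 is true.
  16. (v3 ∨ ¬v1 ∨ v6) — ¬v1 is true.
  17. (¬v1 ∨ v8 ∨ ¬v3) — ¬v3 is true.
  18. (v8 ∨ ¬v3 ∨ v4) — ¬v3 is true.
  19. (¬v1 ∨ v5 ∨ v6) — ¬v1 is true.
  20. (v7 ∨ ¬v8 ∨ v3) — ¬v8 is true.
  21. (v2 ∨ v4 ∨ ¬v6) — v2 is true.
  22. (v7 ∨ ¬v5 ∨ ¬v3) — ¬v5 is true.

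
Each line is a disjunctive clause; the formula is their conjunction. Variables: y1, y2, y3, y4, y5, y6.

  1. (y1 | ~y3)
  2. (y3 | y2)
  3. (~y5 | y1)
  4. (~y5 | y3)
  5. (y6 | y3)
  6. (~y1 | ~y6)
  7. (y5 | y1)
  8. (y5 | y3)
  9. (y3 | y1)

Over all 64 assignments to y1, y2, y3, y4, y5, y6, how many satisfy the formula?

8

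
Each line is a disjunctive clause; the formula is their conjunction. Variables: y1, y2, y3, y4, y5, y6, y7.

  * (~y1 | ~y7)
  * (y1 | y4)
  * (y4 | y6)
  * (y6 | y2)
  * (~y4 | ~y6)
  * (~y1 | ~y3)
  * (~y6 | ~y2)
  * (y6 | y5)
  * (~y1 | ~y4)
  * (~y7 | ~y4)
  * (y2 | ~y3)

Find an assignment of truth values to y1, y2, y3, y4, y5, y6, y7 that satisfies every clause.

y1=T  y2=F  y3=F  y4=F  y5=T  y6=T  y7=F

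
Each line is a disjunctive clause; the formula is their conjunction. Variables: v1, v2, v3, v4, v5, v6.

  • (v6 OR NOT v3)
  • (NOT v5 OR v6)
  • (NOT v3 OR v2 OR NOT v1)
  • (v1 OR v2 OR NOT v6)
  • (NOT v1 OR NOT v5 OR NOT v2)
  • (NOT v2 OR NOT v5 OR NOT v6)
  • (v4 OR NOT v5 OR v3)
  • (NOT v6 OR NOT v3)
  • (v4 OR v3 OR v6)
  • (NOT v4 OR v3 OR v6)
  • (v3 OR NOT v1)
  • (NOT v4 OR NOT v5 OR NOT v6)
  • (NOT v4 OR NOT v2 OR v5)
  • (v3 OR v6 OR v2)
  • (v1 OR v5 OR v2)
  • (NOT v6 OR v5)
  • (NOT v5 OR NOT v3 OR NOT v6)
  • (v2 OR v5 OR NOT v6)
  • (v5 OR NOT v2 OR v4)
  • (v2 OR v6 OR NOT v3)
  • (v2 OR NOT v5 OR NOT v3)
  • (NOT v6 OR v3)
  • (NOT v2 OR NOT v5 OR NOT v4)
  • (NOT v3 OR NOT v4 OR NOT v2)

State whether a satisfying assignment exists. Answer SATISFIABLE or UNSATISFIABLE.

UNSATISFIABLE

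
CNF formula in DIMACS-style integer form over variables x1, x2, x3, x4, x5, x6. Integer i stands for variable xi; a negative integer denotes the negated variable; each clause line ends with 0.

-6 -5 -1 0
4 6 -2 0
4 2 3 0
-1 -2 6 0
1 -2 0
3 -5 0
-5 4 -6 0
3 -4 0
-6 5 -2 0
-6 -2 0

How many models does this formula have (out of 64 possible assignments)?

Split on x2, then x6.
  x2=T, x6=T: a clause becomes empty — 0.
  x2=T, x6=F: a clause becomes empty — 0.
  x2=F, x6=T: 5 of the 16 assignments to (x1,x3,x4,x5) work.
  x2=F, x6=F: forces x3=T; x1, x4, x5 free → 2^3 = 8.
Total: 0 + 0 + 5 + 8 = 13.

13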